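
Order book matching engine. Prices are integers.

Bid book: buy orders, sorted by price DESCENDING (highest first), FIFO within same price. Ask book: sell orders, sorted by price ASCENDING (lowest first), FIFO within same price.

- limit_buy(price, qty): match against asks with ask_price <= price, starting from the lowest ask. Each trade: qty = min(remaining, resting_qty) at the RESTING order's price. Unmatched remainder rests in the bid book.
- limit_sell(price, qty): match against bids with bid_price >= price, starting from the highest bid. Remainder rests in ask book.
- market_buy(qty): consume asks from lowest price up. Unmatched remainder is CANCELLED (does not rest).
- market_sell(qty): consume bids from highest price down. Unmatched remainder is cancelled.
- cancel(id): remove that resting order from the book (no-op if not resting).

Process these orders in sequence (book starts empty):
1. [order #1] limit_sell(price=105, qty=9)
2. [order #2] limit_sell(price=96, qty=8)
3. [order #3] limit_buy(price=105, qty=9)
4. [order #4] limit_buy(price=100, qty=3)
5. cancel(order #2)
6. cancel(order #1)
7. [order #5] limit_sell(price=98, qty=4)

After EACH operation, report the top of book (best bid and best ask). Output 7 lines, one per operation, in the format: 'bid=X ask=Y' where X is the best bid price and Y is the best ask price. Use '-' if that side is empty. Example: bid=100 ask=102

Answer: bid=- ask=105
bid=- ask=96
bid=- ask=105
bid=100 ask=105
bid=100 ask=105
bid=100 ask=-
bid=- ask=98

Derivation:
After op 1 [order #1] limit_sell(price=105, qty=9): fills=none; bids=[-] asks=[#1:9@105]
After op 2 [order #2] limit_sell(price=96, qty=8): fills=none; bids=[-] asks=[#2:8@96 #1:9@105]
After op 3 [order #3] limit_buy(price=105, qty=9): fills=#3x#2:8@96 #3x#1:1@105; bids=[-] asks=[#1:8@105]
After op 4 [order #4] limit_buy(price=100, qty=3): fills=none; bids=[#4:3@100] asks=[#1:8@105]
After op 5 cancel(order #2): fills=none; bids=[#4:3@100] asks=[#1:8@105]
After op 6 cancel(order #1): fills=none; bids=[#4:3@100] asks=[-]
After op 7 [order #5] limit_sell(price=98, qty=4): fills=#4x#5:3@100; bids=[-] asks=[#5:1@98]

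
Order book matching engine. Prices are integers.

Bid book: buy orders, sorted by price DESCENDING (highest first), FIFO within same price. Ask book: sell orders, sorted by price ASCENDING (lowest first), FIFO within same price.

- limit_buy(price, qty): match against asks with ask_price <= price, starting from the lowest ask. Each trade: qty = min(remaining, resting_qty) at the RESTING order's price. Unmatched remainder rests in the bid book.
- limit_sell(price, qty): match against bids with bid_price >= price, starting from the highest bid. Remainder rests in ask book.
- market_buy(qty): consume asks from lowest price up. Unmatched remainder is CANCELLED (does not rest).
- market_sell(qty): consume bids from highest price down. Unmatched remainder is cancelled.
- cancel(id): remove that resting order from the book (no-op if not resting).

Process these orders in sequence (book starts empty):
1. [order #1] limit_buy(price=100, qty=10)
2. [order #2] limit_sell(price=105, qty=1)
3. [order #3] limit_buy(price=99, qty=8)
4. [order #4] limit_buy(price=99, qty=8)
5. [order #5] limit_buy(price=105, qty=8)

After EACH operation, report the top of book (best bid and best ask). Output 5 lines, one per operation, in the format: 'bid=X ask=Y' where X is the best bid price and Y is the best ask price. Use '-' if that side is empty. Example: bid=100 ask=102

After op 1 [order #1] limit_buy(price=100, qty=10): fills=none; bids=[#1:10@100] asks=[-]
After op 2 [order #2] limit_sell(price=105, qty=1): fills=none; bids=[#1:10@100] asks=[#2:1@105]
After op 3 [order #3] limit_buy(price=99, qty=8): fills=none; bids=[#1:10@100 #3:8@99] asks=[#2:1@105]
After op 4 [order #4] limit_buy(price=99, qty=8): fills=none; bids=[#1:10@100 #3:8@99 #4:8@99] asks=[#2:1@105]
After op 5 [order #5] limit_buy(price=105, qty=8): fills=#5x#2:1@105; bids=[#5:7@105 #1:10@100 #3:8@99 #4:8@99] asks=[-]

Answer: bid=100 ask=-
bid=100 ask=105
bid=100 ask=105
bid=100 ask=105
bid=105 ask=-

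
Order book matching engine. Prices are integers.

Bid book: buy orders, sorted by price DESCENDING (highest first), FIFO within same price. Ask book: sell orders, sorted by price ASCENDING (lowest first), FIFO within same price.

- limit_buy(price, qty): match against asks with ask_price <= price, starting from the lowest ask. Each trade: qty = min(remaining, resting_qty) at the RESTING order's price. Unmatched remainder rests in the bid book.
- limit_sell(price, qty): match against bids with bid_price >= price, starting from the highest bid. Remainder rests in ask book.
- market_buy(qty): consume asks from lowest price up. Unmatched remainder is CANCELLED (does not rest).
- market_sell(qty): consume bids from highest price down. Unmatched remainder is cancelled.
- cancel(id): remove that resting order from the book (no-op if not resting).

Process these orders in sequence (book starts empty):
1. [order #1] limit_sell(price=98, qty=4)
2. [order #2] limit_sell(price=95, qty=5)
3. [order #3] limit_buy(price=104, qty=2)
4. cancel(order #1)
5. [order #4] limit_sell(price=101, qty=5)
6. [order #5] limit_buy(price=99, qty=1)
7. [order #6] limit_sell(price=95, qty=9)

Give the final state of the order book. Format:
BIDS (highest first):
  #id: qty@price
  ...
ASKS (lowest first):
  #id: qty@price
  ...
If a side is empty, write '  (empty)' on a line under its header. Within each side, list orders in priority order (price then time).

Answer: BIDS (highest first):
  (empty)
ASKS (lowest first):
  #2: 2@95
  #6: 9@95
  #4: 5@101

Derivation:
After op 1 [order #1] limit_sell(price=98, qty=4): fills=none; bids=[-] asks=[#1:4@98]
After op 2 [order #2] limit_sell(price=95, qty=5): fills=none; bids=[-] asks=[#2:5@95 #1:4@98]
After op 3 [order #3] limit_buy(price=104, qty=2): fills=#3x#2:2@95; bids=[-] asks=[#2:3@95 #1:4@98]
After op 4 cancel(order #1): fills=none; bids=[-] asks=[#2:3@95]
After op 5 [order #4] limit_sell(price=101, qty=5): fills=none; bids=[-] asks=[#2:3@95 #4:5@101]
After op 6 [order #5] limit_buy(price=99, qty=1): fills=#5x#2:1@95; bids=[-] asks=[#2:2@95 #4:5@101]
After op 7 [order #6] limit_sell(price=95, qty=9): fills=none; bids=[-] asks=[#2:2@95 #6:9@95 #4:5@101]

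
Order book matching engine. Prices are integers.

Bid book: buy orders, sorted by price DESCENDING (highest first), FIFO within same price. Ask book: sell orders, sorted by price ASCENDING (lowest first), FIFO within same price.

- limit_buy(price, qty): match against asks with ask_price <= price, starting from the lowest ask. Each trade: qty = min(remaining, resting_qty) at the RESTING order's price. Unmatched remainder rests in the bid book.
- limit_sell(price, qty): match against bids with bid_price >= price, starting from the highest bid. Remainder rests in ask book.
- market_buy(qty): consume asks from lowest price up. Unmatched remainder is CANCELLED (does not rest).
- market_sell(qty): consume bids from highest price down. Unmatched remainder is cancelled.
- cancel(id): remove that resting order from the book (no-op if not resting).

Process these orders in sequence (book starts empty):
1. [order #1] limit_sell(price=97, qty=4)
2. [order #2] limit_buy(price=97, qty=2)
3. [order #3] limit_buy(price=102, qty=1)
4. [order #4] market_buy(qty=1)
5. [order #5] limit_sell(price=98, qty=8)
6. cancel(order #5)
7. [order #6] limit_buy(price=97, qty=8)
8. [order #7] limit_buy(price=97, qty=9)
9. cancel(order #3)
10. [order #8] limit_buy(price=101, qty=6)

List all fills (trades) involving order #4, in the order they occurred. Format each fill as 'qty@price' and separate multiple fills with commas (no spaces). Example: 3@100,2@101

Answer: 1@97

Derivation:
After op 1 [order #1] limit_sell(price=97, qty=4): fills=none; bids=[-] asks=[#1:4@97]
After op 2 [order #2] limit_buy(price=97, qty=2): fills=#2x#1:2@97; bids=[-] asks=[#1:2@97]
After op 3 [order #3] limit_buy(price=102, qty=1): fills=#3x#1:1@97; bids=[-] asks=[#1:1@97]
After op 4 [order #4] market_buy(qty=1): fills=#4x#1:1@97; bids=[-] asks=[-]
After op 5 [order #5] limit_sell(price=98, qty=8): fills=none; bids=[-] asks=[#5:8@98]
After op 6 cancel(order #5): fills=none; bids=[-] asks=[-]
After op 7 [order #6] limit_buy(price=97, qty=8): fills=none; bids=[#6:8@97] asks=[-]
After op 8 [order #7] limit_buy(price=97, qty=9): fills=none; bids=[#6:8@97 #7:9@97] asks=[-]
After op 9 cancel(order #3): fills=none; bids=[#6:8@97 #7:9@97] asks=[-]
After op 10 [order #8] limit_buy(price=101, qty=6): fills=none; bids=[#8:6@101 #6:8@97 #7:9@97] asks=[-]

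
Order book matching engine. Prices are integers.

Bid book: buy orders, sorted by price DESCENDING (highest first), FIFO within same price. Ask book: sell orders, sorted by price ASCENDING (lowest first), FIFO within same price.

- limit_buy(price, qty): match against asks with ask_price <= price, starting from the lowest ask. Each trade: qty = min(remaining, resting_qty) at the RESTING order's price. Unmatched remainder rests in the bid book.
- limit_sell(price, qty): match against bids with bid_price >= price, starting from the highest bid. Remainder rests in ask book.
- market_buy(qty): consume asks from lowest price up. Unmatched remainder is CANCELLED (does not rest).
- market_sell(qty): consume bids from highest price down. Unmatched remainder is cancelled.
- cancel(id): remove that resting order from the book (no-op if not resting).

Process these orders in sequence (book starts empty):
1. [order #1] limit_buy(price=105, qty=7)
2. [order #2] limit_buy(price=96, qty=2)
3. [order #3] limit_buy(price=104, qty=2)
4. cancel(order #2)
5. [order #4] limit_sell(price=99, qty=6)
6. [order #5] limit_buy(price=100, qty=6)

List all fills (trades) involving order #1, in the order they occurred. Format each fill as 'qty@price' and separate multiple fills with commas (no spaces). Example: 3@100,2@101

Answer: 6@105

Derivation:
After op 1 [order #1] limit_buy(price=105, qty=7): fills=none; bids=[#1:7@105] asks=[-]
After op 2 [order #2] limit_buy(price=96, qty=2): fills=none; bids=[#1:7@105 #2:2@96] asks=[-]
After op 3 [order #3] limit_buy(price=104, qty=2): fills=none; bids=[#1:7@105 #3:2@104 #2:2@96] asks=[-]
After op 4 cancel(order #2): fills=none; bids=[#1:7@105 #3:2@104] asks=[-]
After op 5 [order #4] limit_sell(price=99, qty=6): fills=#1x#4:6@105; bids=[#1:1@105 #3:2@104] asks=[-]
After op 6 [order #5] limit_buy(price=100, qty=6): fills=none; bids=[#1:1@105 #3:2@104 #5:6@100] asks=[-]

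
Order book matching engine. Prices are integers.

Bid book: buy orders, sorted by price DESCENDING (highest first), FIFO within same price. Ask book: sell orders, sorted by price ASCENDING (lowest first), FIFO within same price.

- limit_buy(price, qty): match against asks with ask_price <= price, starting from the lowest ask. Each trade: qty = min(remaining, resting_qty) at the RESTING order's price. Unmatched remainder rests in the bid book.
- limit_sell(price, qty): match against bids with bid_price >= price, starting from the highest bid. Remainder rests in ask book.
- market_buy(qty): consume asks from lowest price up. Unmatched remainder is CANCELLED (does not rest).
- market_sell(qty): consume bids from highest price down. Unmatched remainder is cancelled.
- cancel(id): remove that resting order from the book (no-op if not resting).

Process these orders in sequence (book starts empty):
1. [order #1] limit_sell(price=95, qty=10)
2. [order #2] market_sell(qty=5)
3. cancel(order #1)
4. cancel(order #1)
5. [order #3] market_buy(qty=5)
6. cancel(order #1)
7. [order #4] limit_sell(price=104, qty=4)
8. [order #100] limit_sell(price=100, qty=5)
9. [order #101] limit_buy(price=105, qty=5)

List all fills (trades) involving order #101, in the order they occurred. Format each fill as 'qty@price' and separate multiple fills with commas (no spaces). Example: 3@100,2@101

After op 1 [order #1] limit_sell(price=95, qty=10): fills=none; bids=[-] asks=[#1:10@95]
After op 2 [order #2] market_sell(qty=5): fills=none; bids=[-] asks=[#1:10@95]
After op 3 cancel(order #1): fills=none; bids=[-] asks=[-]
After op 4 cancel(order #1): fills=none; bids=[-] asks=[-]
After op 5 [order #3] market_buy(qty=5): fills=none; bids=[-] asks=[-]
After op 6 cancel(order #1): fills=none; bids=[-] asks=[-]
After op 7 [order #4] limit_sell(price=104, qty=4): fills=none; bids=[-] asks=[#4:4@104]
After op 8 [order #100] limit_sell(price=100, qty=5): fills=none; bids=[-] asks=[#100:5@100 #4:4@104]
After op 9 [order #101] limit_buy(price=105, qty=5): fills=#101x#100:5@100; bids=[-] asks=[#4:4@104]

Answer: 5@100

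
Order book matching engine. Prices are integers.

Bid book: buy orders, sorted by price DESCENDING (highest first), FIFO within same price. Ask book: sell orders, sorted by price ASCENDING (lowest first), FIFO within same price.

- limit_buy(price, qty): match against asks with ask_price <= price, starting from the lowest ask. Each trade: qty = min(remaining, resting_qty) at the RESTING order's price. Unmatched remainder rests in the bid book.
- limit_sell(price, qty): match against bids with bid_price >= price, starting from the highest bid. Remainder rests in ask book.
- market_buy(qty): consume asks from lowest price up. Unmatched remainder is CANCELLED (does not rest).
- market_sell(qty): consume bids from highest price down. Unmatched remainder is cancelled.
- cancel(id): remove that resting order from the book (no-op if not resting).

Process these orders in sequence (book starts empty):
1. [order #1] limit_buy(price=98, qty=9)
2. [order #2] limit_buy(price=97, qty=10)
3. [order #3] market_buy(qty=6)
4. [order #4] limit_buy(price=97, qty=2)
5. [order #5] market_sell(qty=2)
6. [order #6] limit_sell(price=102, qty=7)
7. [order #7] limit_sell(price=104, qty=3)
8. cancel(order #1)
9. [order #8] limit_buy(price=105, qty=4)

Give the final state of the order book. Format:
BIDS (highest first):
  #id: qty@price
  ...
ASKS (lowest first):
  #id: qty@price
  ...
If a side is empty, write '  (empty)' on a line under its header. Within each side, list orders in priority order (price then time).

Answer: BIDS (highest first):
  #2: 10@97
  #4: 2@97
ASKS (lowest first):
  #6: 3@102
  #7: 3@104

Derivation:
After op 1 [order #1] limit_buy(price=98, qty=9): fills=none; bids=[#1:9@98] asks=[-]
After op 2 [order #2] limit_buy(price=97, qty=10): fills=none; bids=[#1:9@98 #2:10@97] asks=[-]
After op 3 [order #3] market_buy(qty=6): fills=none; bids=[#1:9@98 #2:10@97] asks=[-]
After op 4 [order #4] limit_buy(price=97, qty=2): fills=none; bids=[#1:9@98 #2:10@97 #4:2@97] asks=[-]
After op 5 [order #5] market_sell(qty=2): fills=#1x#5:2@98; bids=[#1:7@98 #2:10@97 #4:2@97] asks=[-]
After op 6 [order #6] limit_sell(price=102, qty=7): fills=none; bids=[#1:7@98 #2:10@97 #4:2@97] asks=[#6:7@102]
After op 7 [order #7] limit_sell(price=104, qty=3): fills=none; bids=[#1:7@98 #2:10@97 #4:2@97] asks=[#6:7@102 #7:3@104]
After op 8 cancel(order #1): fills=none; bids=[#2:10@97 #4:2@97] asks=[#6:7@102 #7:3@104]
After op 9 [order #8] limit_buy(price=105, qty=4): fills=#8x#6:4@102; bids=[#2:10@97 #4:2@97] asks=[#6:3@102 #7:3@104]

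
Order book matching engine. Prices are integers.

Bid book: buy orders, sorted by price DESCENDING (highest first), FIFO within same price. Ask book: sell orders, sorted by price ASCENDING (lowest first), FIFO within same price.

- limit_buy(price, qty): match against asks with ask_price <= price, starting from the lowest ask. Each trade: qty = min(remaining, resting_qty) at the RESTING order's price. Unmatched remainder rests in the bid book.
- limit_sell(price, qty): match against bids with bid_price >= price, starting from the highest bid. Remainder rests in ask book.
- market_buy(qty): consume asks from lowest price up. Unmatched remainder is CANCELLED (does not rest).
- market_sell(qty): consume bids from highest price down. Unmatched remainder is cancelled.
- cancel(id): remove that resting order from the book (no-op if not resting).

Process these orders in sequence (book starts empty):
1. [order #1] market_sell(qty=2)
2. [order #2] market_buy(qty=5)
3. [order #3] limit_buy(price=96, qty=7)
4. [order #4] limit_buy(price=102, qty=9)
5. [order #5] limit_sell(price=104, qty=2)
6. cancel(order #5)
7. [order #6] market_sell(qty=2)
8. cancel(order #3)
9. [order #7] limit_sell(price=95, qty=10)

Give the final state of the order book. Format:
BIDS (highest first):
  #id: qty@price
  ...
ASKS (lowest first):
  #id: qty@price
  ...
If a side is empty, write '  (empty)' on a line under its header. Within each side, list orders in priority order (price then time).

After op 1 [order #1] market_sell(qty=2): fills=none; bids=[-] asks=[-]
After op 2 [order #2] market_buy(qty=5): fills=none; bids=[-] asks=[-]
After op 3 [order #3] limit_buy(price=96, qty=7): fills=none; bids=[#3:7@96] asks=[-]
After op 4 [order #4] limit_buy(price=102, qty=9): fills=none; bids=[#4:9@102 #3:7@96] asks=[-]
After op 5 [order #5] limit_sell(price=104, qty=2): fills=none; bids=[#4:9@102 #3:7@96] asks=[#5:2@104]
After op 6 cancel(order #5): fills=none; bids=[#4:9@102 #3:7@96] asks=[-]
After op 7 [order #6] market_sell(qty=2): fills=#4x#6:2@102; bids=[#4:7@102 #3:7@96] asks=[-]
After op 8 cancel(order #3): fills=none; bids=[#4:7@102] asks=[-]
After op 9 [order #7] limit_sell(price=95, qty=10): fills=#4x#7:7@102; bids=[-] asks=[#7:3@95]

Answer: BIDS (highest first):
  (empty)
ASKS (lowest first):
  #7: 3@95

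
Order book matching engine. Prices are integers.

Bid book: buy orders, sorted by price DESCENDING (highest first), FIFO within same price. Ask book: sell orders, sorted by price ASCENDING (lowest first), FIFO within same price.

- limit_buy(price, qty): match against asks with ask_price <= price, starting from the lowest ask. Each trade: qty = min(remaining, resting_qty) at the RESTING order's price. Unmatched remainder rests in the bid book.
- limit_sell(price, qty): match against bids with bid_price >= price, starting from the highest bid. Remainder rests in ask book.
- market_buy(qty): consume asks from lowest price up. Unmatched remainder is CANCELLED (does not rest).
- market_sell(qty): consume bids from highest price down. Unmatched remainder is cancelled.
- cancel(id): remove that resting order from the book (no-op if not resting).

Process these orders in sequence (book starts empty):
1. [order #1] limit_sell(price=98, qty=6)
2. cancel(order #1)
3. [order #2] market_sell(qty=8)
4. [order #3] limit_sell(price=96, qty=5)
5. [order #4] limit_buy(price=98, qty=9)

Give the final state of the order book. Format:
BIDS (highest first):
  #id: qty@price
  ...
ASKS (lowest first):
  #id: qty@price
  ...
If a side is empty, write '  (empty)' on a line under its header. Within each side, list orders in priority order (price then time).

Answer: BIDS (highest first):
  #4: 4@98
ASKS (lowest first):
  (empty)

Derivation:
After op 1 [order #1] limit_sell(price=98, qty=6): fills=none; bids=[-] asks=[#1:6@98]
After op 2 cancel(order #1): fills=none; bids=[-] asks=[-]
After op 3 [order #2] market_sell(qty=8): fills=none; bids=[-] asks=[-]
After op 4 [order #3] limit_sell(price=96, qty=5): fills=none; bids=[-] asks=[#3:5@96]
After op 5 [order #4] limit_buy(price=98, qty=9): fills=#4x#3:5@96; bids=[#4:4@98] asks=[-]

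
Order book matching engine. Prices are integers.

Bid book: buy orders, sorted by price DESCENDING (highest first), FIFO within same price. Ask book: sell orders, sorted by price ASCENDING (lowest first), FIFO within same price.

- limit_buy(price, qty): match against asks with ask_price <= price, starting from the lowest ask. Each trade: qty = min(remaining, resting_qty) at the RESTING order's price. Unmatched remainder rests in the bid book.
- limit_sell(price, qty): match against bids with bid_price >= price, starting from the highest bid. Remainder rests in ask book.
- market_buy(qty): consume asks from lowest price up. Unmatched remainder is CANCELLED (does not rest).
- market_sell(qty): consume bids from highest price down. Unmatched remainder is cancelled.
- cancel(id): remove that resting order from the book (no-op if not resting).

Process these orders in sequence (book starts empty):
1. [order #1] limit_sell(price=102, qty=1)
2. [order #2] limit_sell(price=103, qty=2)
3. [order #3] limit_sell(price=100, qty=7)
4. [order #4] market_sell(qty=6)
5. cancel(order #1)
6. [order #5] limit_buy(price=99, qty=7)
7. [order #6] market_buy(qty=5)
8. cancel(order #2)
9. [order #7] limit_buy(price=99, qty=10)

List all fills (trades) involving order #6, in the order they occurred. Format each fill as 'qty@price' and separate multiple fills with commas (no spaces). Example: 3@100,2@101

Answer: 5@100

Derivation:
After op 1 [order #1] limit_sell(price=102, qty=1): fills=none; bids=[-] asks=[#1:1@102]
After op 2 [order #2] limit_sell(price=103, qty=2): fills=none; bids=[-] asks=[#1:1@102 #2:2@103]
After op 3 [order #3] limit_sell(price=100, qty=7): fills=none; bids=[-] asks=[#3:7@100 #1:1@102 #2:2@103]
After op 4 [order #4] market_sell(qty=6): fills=none; bids=[-] asks=[#3:7@100 #1:1@102 #2:2@103]
After op 5 cancel(order #1): fills=none; bids=[-] asks=[#3:7@100 #2:2@103]
After op 6 [order #5] limit_buy(price=99, qty=7): fills=none; bids=[#5:7@99] asks=[#3:7@100 #2:2@103]
After op 7 [order #6] market_buy(qty=5): fills=#6x#3:5@100; bids=[#5:7@99] asks=[#3:2@100 #2:2@103]
After op 8 cancel(order #2): fills=none; bids=[#5:7@99] asks=[#3:2@100]
After op 9 [order #7] limit_buy(price=99, qty=10): fills=none; bids=[#5:7@99 #7:10@99] asks=[#3:2@100]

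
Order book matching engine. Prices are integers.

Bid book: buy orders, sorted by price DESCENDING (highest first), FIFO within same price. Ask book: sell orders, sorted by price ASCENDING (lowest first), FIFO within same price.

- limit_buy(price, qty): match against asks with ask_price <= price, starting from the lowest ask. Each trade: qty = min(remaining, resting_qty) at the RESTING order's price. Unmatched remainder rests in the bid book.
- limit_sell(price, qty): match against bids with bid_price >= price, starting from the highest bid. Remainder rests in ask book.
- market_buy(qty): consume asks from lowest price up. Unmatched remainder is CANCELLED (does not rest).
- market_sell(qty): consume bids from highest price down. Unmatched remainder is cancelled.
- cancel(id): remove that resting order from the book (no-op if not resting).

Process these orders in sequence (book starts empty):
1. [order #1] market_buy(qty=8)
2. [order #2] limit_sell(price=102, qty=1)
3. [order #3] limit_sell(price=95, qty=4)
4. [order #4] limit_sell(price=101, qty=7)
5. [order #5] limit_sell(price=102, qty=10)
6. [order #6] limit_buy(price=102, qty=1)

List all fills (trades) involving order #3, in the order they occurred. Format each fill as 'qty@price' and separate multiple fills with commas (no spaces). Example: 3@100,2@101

Answer: 1@95

Derivation:
After op 1 [order #1] market_buy(qty=8): fills=none; bids=[-] asks=[-]
After op 2 [order #2] limit_sell(price=102, qty=1): fills=none; bids=[-] asks=[#2:1@102]
After op 3 [order #3] limit_sell(price=95, qty=4): fills=none; bids=[-] asks=[#3:4@95 #2:1@102]
After op 4 [order #4] limit_sell(price=101, qty=7): fills=none; bids=[-] asks=[#3:4@95 #4:7@101 #2:1@102]
After op 5 [order #5] limit_sell(price=102, qty=10): fills=none; bids=[-] asks=[#3:4@95 #4:7@101 #2:1@102 #5:10@102]
After op 6 [order #6] limit_buy(price=102, qty=1): fills=#6x#3:1@95; bids=[-] asks=[#3:3@95 #4:7@101 #2:1@102 #5:10@102]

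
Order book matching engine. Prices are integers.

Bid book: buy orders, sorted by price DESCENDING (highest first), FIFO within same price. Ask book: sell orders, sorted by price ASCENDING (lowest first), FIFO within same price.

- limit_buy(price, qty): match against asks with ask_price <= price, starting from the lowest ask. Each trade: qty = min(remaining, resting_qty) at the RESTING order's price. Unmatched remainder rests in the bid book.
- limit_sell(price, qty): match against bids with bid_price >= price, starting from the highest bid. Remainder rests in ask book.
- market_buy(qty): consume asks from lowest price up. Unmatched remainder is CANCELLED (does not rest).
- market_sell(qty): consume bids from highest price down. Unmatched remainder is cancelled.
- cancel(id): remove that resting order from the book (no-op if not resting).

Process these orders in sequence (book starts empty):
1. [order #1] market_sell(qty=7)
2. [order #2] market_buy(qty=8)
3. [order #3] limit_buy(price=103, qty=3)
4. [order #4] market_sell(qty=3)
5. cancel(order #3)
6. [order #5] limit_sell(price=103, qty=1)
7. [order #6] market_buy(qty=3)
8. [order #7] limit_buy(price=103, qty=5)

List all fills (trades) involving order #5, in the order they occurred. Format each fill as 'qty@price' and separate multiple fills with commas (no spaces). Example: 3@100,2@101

Answer: 1@103

Derivation:
After op 1 [order #1] market_sell(qty=7): fills=none; bids=[-] asks=[-]
After op 2 [order #2] market_buy(qty=8): fills=none; bids=[-] asks=[-]
After op 3 [order #3] limit_buy(price=103, qty=3): fills=none; bids=[#3:3@103] asks=[-]
After op 4 [order #4] market_sell(qty=3): fills=#3x#4:3@103; bids=[-] asks=[-]
After op 5 cancel(order #3): fills=none; bids=[-] asks=[-]
After op 6 [order #5] limit_sell(price=103, qty=1): fills=none; bids=[-] asks=[#5:1@103]
After op 7 [order #6] market_buy(qty=3): fills=#6x#5:1@103; bids=[-] asks=[-]
After op 8 [order #7] limit_buy(price=103, qty=5): fills=none; bids=[#7:5@103] asks=[-]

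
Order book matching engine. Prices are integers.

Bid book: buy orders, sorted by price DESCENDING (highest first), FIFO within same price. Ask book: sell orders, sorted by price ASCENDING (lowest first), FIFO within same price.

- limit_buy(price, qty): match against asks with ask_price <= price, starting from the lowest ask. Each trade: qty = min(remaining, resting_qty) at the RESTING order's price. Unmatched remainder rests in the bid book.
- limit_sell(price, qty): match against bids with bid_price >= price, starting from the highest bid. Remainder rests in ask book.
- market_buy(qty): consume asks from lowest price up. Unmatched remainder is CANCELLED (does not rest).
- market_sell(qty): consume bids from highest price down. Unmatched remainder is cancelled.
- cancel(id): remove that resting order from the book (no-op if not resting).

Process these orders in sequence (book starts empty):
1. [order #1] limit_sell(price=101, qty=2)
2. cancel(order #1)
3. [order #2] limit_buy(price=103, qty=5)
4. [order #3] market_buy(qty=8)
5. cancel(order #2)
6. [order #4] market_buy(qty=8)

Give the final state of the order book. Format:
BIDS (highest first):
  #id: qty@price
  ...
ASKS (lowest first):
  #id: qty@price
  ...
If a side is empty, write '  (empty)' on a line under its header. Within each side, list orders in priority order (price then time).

After op 1 [order #1] limit_sell(price=101, qty=2): fills=none; bids=[-] asks=[#1:2@101]
After op 2 cancel(order #1): fills=none; bids=[-] asks=[-]
After op 3 [order #2] limit_buy(price=103, qty=5): fills=none; bids=[#2:5@103] asks=[-]
After op 4 [order #3] market_buy(qty=8): fills=none; bids=[#2:5@103] asks=[-]
After op 5 cancel(order #2): fills=none; bids=[-] asks=[-]
After op 6 [order #4] market_buy(qty=8): fills=none; bids=[-] asks=[-]

Answer: BIDS (highest first):
  (empty)
ASKS (lowest first):
  (empty)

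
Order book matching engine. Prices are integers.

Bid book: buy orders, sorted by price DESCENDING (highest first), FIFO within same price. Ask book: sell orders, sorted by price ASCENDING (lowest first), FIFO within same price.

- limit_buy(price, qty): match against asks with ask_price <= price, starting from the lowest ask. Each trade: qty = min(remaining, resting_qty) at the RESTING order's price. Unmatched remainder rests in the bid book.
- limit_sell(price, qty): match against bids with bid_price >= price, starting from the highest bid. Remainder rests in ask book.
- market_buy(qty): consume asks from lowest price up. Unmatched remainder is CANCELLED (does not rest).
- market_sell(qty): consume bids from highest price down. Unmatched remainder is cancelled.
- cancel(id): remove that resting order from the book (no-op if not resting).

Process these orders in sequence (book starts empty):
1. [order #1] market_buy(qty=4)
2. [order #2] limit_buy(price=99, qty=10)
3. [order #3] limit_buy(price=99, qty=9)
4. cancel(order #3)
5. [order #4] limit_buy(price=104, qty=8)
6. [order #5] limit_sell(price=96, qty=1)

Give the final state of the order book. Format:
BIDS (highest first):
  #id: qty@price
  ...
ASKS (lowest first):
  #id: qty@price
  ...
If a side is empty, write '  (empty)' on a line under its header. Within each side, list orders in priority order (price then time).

After op 1 [order #1] market_buy(qty=4): fills=none; bids=[-] asks=[-]
After op 2 [order #2] limit_buy(price=99, qty=10): fills=none; bids=[#2:10@99] asks=[-]
After op 3 [order #3] limit_buy(price=99, qty=9): fills=none; bids=[#2:10@99 #3:9@99] asks=[-]
After op 4 cancel(order #3): fills=none; bids=[#2:10@99] asks=[-]
After op 5 [order #4] limit_buy(price=104, qty=8): fills=none; bids=[#4:8@104 #2:10@99] asks=[-]
After op 6 [order #5] limit_sell(price=96, qty=1): fills=#4x#5:1@104; bids=[#4:7@104 #2:10@99] asks=[-]

Answer: BIDS (highest first):
  #4: 7@104
  #2: 10@99
ASKS (lowest first):
  (empty)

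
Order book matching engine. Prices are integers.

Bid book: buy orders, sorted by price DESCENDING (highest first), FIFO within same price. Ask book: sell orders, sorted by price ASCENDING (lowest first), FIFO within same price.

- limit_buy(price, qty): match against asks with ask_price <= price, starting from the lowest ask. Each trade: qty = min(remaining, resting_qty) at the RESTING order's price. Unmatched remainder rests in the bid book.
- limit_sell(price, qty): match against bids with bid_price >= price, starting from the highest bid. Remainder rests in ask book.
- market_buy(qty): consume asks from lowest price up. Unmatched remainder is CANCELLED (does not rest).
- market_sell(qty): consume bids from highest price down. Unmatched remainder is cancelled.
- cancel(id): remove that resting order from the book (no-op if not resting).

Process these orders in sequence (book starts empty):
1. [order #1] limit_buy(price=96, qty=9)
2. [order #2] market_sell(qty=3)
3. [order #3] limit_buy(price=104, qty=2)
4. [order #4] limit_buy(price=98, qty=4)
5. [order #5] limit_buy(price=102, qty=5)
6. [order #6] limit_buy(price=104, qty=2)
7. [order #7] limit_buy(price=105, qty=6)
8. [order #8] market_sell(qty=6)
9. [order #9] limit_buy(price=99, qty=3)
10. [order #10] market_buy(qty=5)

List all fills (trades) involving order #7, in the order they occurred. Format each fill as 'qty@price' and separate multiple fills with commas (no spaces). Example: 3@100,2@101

Answer: 6@105

Derivation:
After op 1 [order #1] limit_buy(price=96, qty=9): fills=none; bids=[#1:9@96] asks=[-]
After op 2 [order #2] market_sell(qty=3): fills=#1x#2:3@96; bids=[#1:6@96] asks=[-]
After op 3 [order #3] limit_buy(price=104, qty=2): fills=none; bids=[#3:2@104 #1:6@96] asks=[-]
After op 4 [order #4] limit_buy(price=98, qty=4): fills=none; bids=[#3:2@104 #4:4@98 #1:6@96] asks=[-]
After op 5 [order #5] limit_buy(price=102, qty=5): fills=none; bids=[#3:2@104 #5:5@102 #4:4@98 #1:6@96] asks=[-]
After op 6 [order #6] limit_buy(price=104, qty=2): fills=none; bids=[#3:2@104 #6:2@104 #5:5@102 #4:4@98 #1:6@96] asks=[-]
After op 7 [order #7] limit_buy(price=105, qty=6): fills=none; bids=[#7:6@105 #3:2@104 #6:2@104 #5:5@102 #4:4@98 #1:6@96] asks=[-]
After op 8 [order #8] market_sell(qty=6): fills=#7x#8:6@105; bids=[#3:2@104 #6:2@104 #5:5@102 #4:4@98 #1:6@96] asks=[-]
After op 9 [order #9] limit_buy(price=99, qty=3): fills=none; bids=[#3:2@104 #6:2@104 #5:5@102 #9:3@99 #4:4@98 #1:6@96] asks=[-]
After op 10 [order #10] market_buy(qty=5): fills=none; bids=[#3:2@104 #6:2@104 #5:5@102 #9:3@99 #4:4@98 #1:6@96] asks=[-]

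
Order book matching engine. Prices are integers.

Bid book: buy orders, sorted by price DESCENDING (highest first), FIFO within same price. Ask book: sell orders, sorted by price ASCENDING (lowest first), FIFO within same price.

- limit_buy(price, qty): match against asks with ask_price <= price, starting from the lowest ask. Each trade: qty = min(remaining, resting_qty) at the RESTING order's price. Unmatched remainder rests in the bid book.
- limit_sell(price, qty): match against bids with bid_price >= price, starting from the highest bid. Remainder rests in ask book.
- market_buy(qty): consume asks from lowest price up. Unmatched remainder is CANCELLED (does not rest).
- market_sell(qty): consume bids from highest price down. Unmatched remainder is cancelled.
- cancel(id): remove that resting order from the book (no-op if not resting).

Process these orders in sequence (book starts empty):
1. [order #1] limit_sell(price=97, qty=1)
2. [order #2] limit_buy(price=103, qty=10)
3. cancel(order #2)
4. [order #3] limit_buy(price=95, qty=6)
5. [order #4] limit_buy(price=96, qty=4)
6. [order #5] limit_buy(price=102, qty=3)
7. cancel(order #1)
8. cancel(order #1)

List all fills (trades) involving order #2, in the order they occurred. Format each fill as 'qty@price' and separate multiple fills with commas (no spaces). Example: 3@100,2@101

Answer: 1@97

Derivation:
After op 1 [order #1] limit_sell(price=97, qty=1): fills=none; bids=[-] asks=[#1:1@97]
After op 2 [order #2] limit_buy(price=103, qty=10): fills=#2x#1:1@97; bids=[#2:9@103] asks=[-]
After op 3 cancel(order #2): fills=none; bids=[-] asks=[-]
After op 4 [order #3] limit_buy(price=95, qty=6): fills=none; bids=[#3:6@95] asks=[-]
After op 5 [order #4] limit_buy(price=96, qty=4): fills=none; bids=[#4:4@96 #3:6@95] asks=[-]
After op 6 [order #5] limit_buy(price=102, qty=3): fills=none; bids=[#5:3@102 #4:4@96 #3:6@95] asks=[-]
After op 7 cancel(order #1): fills=none; bids=[#5:3@102 #4:4@96 #3:6@95] asks=[-]
After op 8 cancel(order #1): fills=none; bids=[#5:3@102 #4:4@96 #3:6@95] asks=[-]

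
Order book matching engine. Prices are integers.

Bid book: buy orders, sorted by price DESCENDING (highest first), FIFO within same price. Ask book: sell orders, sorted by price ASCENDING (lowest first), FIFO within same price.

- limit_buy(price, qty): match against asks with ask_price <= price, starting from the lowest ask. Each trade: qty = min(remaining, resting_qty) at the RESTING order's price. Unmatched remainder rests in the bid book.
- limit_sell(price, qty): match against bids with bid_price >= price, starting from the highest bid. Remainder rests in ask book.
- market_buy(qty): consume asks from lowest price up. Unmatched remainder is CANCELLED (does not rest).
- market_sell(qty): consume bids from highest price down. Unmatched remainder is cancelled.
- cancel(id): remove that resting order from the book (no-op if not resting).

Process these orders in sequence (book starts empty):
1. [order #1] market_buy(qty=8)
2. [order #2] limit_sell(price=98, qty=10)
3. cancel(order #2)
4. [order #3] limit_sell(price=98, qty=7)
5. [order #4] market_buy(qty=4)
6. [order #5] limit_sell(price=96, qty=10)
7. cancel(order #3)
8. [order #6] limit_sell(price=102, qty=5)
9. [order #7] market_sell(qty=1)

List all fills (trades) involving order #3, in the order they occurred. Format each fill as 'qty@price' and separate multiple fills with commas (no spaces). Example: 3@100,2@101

Answer: 4@98

Derivation:
After op 1 [order #1] market_buy(qty=8): fills=none; bids=[-] asks=[-]
After op 2 [order #2] limit_sell(price=98, qty=10): fills=none; bids=[-] asks=[#2:10@98]
After op 3 cancel(order #2): fills=none; bids=[-] asks=[-]
After op 4 [order #3] limit_sell(price=98, qty=7): fills=none; bids=[-] asks=[#3:7@98]
After op 5 [order #4] market_buy(qty=4): fills=#4x#3:4@98; bids=[-] asks=[#3:3@98]
After op 6 [order #5] limit_sell(price=96, qty=10): fills=none; bids=[-] asks=[#5:10@96 #3:3@98]
After op 7 cancel(order #3): fills=none; bids=[-] asks=[#5:10@96]
After op 8 [order #6] limit_sell(price=102, qty=5): fills=none; bids=[-] asks=[#5:10@96 #6:5@102]
After op 9 [order #7] market_sell(qty=1): fills=none; bids=[-] asks=[#5:10@96 #6:5@102]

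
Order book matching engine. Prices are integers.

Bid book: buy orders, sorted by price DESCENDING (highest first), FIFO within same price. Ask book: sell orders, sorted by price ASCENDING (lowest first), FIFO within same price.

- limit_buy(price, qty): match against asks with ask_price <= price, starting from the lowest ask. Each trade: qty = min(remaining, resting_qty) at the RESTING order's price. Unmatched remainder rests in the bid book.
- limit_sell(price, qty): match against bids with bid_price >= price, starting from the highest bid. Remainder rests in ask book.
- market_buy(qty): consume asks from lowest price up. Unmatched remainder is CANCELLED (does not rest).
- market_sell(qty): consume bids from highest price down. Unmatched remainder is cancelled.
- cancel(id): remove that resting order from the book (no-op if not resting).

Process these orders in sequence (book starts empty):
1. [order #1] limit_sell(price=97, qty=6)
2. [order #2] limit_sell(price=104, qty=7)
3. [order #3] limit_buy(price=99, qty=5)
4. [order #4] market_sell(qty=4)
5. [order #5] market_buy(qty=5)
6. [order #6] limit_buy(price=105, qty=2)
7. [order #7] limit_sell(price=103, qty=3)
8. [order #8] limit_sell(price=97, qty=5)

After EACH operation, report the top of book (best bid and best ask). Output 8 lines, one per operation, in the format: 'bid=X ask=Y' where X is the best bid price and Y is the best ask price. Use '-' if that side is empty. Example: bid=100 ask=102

After op 1 [order #1] limit_sell(price=97, qty=6): fills=none; bids=[-] asks=[#1:6@97]
After op 2 [order #2] limit_sell(price=104, qty=7): fills=none; bids=[-] asks=[#1:6@97 #2:7@104]
After op 3 [order #3] limit_buy(price=99, qty=5): fills=#3x#1:5@97; bids=[-] asks=[#1:1@97 #2:7@104]
After op 4 [order #4] market_sell(qty=4): fills=none; bids=[-] asks=[#1:1@97 #2:7@104]
After op 5 [order #5] market_buy(qty=5): fills=#5x#1:1@97 #5x#2:4@104; bids=[-] asks=[#2:3@104]
After op 6 [order #6] limit_buy(price=105, qty=2): fills=#6x#2:2@104; bids=[-] asks=[#2:1@104]
After op 7 [order #7] limit_sell(price=103, qty=3): fills=none; bids=[-] asks=[#7:3@103 #2:1@104]
After op 8 [order #8] limit_sell(price=97, qty=5): fills=none; bids=[-] asks=[#8:5@97 #7:3@103 #2:1@104]

Answer: bid=- ask=97
bid=- ask=97
bid=- ask=97
bid=- ask=97
bid=- ask=104
bid=- ask=104
bid=- ask=103
bid=- ask=97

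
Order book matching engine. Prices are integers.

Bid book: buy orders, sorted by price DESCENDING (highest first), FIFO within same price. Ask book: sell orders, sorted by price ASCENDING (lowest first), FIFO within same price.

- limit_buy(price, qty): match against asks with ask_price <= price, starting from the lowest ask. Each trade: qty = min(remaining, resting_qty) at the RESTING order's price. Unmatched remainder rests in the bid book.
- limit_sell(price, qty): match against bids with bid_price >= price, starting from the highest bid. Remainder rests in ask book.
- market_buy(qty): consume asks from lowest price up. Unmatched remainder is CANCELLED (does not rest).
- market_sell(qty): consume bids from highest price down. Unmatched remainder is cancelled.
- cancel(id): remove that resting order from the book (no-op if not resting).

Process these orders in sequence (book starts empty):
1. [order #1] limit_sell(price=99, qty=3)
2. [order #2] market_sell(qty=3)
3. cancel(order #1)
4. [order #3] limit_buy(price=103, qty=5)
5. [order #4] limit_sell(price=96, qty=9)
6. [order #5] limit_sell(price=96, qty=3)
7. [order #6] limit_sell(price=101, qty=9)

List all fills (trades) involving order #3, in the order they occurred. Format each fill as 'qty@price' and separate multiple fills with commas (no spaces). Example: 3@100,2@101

After op 1 [order #1] limit_sell(price=99, qty=3): fills=none; bids=[-] asks=[#1:3@99]
After op 2 [order #2] market_sell(qty=3): fills=none; bids=[-] asks=[#1:3@99]
After op 3 cancel(order #1): fills=none; bids=[-] asks=[-]
After op 4 [order #3] limit_buy(price=103, qty=5): fills=none; bids=[#3:5@103] asks=[-]
After op 5 [order #4] limit_sell(price=96, qty=9): fills=#3x#4:5@103; bids=[-] asks=[#4:4@96]
After op 6 [order #5] limit_sell(price=96, qty=3): fills=none; bids=[-] asks=[#4:4@96 #5:3@96]
After op 7 [order #6] limit_sell(price=101, qty=9): fills=none; bids=[-] asks=[#4:4@96 #5:3@96 #6:9@101]

Answer: 5@103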